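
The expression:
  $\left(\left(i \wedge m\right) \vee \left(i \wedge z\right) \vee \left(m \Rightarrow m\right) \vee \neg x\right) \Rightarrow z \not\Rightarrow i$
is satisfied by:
  {z: True, i: False}


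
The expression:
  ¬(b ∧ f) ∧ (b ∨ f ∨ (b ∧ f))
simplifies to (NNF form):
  (b ∧ ¬f) ∨ (f ∧ ¬b)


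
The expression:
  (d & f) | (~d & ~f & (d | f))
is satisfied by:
  {d: True, f: True}


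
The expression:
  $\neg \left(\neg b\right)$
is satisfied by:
  {b: True}


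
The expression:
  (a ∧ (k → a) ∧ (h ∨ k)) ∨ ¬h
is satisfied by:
  {a: True, h: False}
  {h: False, a: False}
  {h: True, a: True}


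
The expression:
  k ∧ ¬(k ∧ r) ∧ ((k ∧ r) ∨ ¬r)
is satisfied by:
  {k: True, r: False}


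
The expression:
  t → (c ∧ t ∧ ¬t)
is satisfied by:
  {t: False}


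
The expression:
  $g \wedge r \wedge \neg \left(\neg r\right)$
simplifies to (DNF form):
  $g \wedge r$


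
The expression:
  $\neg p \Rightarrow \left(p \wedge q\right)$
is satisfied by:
  {p: True}


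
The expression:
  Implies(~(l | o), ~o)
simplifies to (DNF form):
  True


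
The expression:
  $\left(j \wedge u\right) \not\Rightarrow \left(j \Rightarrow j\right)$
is never true.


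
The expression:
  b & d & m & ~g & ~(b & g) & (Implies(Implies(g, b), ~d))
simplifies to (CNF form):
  False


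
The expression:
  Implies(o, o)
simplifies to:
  True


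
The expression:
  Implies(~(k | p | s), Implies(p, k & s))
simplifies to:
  True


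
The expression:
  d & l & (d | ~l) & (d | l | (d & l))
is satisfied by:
  {d: True, l: True}


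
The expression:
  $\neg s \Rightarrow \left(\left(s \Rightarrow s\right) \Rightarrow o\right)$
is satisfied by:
  {o: True, s: True}
  {o: True, s: False}
  {s: True, o: False}


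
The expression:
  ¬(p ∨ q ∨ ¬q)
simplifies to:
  False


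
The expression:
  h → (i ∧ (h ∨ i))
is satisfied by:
  {i: True, h: False}
  {h: False, i: False}
  {h: True, i: True}


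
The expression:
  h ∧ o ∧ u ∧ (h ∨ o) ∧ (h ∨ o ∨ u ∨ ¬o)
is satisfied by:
  {h: True, u: True, o: True}


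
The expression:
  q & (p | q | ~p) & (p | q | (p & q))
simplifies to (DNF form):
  q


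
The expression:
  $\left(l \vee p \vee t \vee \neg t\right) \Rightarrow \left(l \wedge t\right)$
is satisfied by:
  {t: True, l: True}


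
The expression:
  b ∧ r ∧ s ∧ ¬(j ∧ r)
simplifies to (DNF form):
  b ∧ r ∧ s ∧ ¬j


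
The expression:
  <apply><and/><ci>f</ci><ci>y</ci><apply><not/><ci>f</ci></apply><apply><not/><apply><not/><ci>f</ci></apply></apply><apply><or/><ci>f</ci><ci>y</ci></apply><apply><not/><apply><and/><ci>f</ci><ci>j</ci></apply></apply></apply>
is never true.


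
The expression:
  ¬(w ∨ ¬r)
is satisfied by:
  {r: True, w: False}


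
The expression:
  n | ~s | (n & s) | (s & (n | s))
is always true.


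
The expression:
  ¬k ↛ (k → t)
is never true.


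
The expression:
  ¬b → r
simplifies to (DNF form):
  b ∨ r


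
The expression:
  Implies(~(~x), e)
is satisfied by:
  {e: True, x: False}
  {x: False, e: False}
  {x: True, e: True}


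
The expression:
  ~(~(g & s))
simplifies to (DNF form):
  g & s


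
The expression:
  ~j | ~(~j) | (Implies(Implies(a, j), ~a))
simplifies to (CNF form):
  True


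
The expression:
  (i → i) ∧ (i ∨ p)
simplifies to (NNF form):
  i ∨ p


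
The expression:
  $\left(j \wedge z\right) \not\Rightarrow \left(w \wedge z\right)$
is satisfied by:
  {z: True, j: True, w: False}


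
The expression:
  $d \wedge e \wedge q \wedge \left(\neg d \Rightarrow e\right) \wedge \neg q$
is never true.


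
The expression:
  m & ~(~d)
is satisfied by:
  {m: True, d: True}


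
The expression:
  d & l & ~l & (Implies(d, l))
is never true.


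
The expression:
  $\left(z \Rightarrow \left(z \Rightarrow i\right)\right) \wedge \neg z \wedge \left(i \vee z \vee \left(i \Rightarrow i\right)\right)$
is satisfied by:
  {z: False}


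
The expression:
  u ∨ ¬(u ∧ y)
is always true.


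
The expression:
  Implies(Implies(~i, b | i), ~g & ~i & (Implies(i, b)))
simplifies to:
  ~i & (~b | ~g)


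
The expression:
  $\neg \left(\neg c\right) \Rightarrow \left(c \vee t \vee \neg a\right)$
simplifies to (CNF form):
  $\text{True}$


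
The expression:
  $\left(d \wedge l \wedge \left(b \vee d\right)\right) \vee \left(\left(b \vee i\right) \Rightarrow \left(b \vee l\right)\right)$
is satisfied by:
  {b: True, l: True, i: False}
  {b: True, i: False, l: False}
  {l: True, i: False, b: False}
  {l: False, i: False, b: False}
  {b: True, l: True, i: True}
  {b: True, i: True, l: False}
  {l: True, i: True, b: False}


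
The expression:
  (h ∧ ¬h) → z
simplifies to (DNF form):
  True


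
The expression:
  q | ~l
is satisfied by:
  {q: True, l: False}
  {l: False, q: False}
  {l: True, q: True}


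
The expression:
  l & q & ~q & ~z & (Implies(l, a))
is never true.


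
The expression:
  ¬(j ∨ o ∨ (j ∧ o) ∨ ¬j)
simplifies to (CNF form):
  False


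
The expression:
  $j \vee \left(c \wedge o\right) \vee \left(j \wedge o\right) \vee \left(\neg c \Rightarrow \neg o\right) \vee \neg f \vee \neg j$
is always true.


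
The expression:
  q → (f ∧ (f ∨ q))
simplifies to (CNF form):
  f ∨ ¬q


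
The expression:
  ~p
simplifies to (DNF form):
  ~p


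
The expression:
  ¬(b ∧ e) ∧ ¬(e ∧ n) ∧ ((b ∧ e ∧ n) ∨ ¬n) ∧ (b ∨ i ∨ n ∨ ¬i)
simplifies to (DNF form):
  (¬b ∧ ¬n) ∨ (¬e ∧ ¬n)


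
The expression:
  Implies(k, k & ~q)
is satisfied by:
  {k: False, q: False}
  {q: True, k: False}
  {k: True, q: False}


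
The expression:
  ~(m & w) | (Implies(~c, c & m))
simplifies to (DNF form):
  c | ~m | ~w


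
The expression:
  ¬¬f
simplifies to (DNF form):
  f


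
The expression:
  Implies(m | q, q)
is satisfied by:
  {q: True, m: False}
  {m: False, q: False}
  {m: True, q: True}


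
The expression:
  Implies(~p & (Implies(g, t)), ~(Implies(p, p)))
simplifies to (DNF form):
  p | (g & ~t)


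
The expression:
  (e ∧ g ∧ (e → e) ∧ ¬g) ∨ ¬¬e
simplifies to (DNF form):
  e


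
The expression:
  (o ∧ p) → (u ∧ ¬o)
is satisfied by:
  {p: False, o: False}
  {o: True, p: False}
  {p: True, o: False}


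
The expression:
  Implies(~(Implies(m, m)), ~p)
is always true.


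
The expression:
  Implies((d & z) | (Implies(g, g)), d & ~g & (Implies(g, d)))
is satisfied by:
  {d: True, g: False}


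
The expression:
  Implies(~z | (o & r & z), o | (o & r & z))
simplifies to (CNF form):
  o | z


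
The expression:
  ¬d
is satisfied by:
  {d: False}


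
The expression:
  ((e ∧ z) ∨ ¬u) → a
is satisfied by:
  {a: True, u: True, e: False, z: False}
  {a: True, z: True, u: True, e: False}
  {a: True, e: True, u: True, z: False}
  {a: True, z: True, e: True, u: True}
  {a: True, u: False, e: False, z: False}
  {a: True, z: True, u: False, e: False}
  {a: True, e: True, u: False, z: False}
  {a: True, z: True, e: True, u: False}
  {u: True, z: False, e: False, a: False}
  {z: True, u: True, e: False, a: False}
  {e: True, u: True, z: False, a: False}


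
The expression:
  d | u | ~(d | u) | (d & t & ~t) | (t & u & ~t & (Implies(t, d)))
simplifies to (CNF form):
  True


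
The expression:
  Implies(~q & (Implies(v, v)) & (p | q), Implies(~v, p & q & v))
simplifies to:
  q | v | ~p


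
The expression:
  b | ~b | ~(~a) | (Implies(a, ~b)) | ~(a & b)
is always true.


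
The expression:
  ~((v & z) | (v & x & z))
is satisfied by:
  {v: False, z: False}
  {z: True, v: False}
  {v: True, z: False}


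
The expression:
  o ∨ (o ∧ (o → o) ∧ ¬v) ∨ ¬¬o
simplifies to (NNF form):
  o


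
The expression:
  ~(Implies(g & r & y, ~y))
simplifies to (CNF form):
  g & r & y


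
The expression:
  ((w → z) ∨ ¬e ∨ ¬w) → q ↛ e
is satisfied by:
  {w: True, q: True, e: False, z: False}
  {q: True, z: False, w: False, e: False}
  {z: True, w: True, q: True, e: False}
  {z: True, q: True, w: False, e: False}
  {e: True, w: True, q: True, z: False}
  {e: True, w: True, z: False, q: False}


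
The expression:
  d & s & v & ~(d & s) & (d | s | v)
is never true.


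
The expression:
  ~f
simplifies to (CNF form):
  ~f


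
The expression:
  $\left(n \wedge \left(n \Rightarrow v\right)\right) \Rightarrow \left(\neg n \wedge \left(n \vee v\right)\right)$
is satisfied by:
  {v: False, n: False}
  {n: True, v: False}
  {v: True, n: False}


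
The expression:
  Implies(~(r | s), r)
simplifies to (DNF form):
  r | s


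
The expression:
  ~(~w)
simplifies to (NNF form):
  w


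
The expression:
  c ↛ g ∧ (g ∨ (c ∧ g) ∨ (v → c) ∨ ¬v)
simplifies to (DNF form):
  c ∧ ¬g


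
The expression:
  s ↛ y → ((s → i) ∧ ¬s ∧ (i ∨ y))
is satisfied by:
  {y: True, s: False}
  {s: False, y: False}
  {s: True, y: True}


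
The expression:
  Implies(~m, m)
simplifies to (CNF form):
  m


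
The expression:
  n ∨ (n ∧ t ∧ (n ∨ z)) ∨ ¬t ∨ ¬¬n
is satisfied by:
  {n: True, t: False}
  {t: False, n: False}
  {t: True, n: True}


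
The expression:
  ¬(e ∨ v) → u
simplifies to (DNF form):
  e ∨ u ∨ v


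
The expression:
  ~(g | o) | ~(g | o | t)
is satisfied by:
  {g: False, o: False}


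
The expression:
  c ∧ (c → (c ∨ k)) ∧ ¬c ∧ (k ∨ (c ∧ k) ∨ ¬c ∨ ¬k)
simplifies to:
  False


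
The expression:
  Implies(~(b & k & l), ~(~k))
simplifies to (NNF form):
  k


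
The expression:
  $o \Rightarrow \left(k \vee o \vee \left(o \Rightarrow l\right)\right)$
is always true.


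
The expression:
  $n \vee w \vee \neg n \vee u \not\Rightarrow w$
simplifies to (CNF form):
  $\text{True}$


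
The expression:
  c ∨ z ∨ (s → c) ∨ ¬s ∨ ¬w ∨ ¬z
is always true.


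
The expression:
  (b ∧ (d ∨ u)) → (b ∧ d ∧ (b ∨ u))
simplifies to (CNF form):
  d ∨ ¬b ∨ ¬u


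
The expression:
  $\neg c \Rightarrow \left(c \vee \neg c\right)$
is always true.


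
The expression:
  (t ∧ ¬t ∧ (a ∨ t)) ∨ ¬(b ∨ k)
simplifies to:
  ¬b ∧ ¬k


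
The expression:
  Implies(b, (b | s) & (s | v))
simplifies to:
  s | v | ~b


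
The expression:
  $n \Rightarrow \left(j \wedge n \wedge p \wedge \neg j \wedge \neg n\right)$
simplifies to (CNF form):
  $\neg n$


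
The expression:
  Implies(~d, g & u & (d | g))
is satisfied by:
  {d: True, u: True, g: True}
  {d: True, u: True, g: False}
  {d: True, g: True, u: False}
  {d: True, g: False, u: False}
  {u: True, g: True, d: False}


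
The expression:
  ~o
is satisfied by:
  {o: False}


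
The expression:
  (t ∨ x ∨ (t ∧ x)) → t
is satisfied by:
  {t: True, x: False}
  {x: False, t: False}
  {x: True, t: True}


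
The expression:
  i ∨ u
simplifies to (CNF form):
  i ∨ u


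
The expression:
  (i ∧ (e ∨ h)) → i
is always true.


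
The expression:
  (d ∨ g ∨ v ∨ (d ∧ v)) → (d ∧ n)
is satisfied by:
  {d: True, n: True, g: False, v: False}
  {d: True, v: True, n: True, g: False}
  {d: True, n: True, g: True, v: False}
  {d: True, v: True, n: True, g: True}
  {n: True, v: False, g: False, d: False}
  {v: False, g: False, n: False, d: False}


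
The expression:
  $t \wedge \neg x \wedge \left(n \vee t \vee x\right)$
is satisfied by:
  {t: True, x: False}


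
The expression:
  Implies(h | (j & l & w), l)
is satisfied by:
  {l: True, h: False}
  {h: False, l: False}
  {h: True, l: True}


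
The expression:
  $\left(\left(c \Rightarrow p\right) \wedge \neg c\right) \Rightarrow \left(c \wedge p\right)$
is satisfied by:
  {c: True}


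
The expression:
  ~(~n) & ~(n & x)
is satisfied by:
  {n: True, x: False}


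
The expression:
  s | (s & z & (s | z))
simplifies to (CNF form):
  s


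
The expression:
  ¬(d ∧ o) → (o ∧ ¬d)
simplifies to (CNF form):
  o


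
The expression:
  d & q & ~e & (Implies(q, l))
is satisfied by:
  {d: True, q: True, l: True, e: False}


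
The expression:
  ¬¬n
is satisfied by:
  {n: True}


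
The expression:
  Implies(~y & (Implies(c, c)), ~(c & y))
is always true.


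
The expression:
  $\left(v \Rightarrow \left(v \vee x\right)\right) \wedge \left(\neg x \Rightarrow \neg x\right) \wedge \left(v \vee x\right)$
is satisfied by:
  {x: True, v: True}
  {x: True, v: False}
  {v: True, x: False}


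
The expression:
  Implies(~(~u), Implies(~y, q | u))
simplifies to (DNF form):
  True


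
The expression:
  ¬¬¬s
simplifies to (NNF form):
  ¬s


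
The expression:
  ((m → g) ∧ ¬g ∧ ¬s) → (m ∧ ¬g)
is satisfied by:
  {m: True, s: True, g: True}
  {m: True, s: True, g: False}
  {m: True, g: True, s: False}
  {m: True, g: False, s: False}
  {s: True, g: True, m: False}
  {s: True, g: False, m: False}
  {g: True, s: False, m: False}


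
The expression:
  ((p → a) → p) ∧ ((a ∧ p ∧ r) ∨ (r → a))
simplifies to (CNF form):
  p ∧ (a ∨ ¬r)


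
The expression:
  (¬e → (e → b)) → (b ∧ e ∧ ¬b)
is never true.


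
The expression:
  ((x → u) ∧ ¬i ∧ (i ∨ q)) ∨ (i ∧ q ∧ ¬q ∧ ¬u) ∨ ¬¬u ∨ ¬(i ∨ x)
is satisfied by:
  {u: True, i: False, x: False}
  {x: True, u: True, i: False}
  {u: True, i: True, x: False}
  {x: True, u: True, i: True}
  {x: False, i: False, u: False}


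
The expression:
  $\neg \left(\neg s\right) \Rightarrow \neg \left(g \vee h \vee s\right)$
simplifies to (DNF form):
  $\neg s$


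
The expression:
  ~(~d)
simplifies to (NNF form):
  d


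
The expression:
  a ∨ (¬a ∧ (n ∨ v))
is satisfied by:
  {n: True, a: True, v: True}
  {n: True, a: True, v: False}
  {n: True, v: True, a: False}
  {n: True, v: False, a: False}
  {a: True, v: True, n: False}
  {a: True, v: False, n: False}
  {v: True, a: False, n: False}


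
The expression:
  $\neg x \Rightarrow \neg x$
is always true.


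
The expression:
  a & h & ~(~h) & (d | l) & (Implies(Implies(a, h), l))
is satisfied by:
  {a: True, h: True, l: True}


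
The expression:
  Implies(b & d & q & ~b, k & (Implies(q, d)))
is always true.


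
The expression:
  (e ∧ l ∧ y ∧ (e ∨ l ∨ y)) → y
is always true.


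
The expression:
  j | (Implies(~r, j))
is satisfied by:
  {r: True, j: True}
  {r: True, j: False}
  {j: True, r: False}


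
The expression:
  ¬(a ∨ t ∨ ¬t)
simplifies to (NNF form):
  False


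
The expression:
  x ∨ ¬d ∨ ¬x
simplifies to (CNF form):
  True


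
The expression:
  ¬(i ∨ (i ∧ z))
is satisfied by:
  {i: False}


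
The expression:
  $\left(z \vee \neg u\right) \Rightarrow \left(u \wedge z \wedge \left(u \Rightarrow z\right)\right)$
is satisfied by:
  {u: True}


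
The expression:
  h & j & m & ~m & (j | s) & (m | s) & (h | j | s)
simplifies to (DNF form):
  False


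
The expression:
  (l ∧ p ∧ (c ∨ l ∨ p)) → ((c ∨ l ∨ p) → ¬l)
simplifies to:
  ¬l ∨ ¬p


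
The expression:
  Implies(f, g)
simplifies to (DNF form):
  g | ~f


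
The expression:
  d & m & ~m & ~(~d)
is never true.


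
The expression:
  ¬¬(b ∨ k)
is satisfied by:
  {b: True, k: True}
  {b: True, k: False}
  {k: True, b: False}


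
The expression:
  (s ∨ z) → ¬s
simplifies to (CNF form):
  ¬s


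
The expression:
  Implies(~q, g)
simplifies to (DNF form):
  g | q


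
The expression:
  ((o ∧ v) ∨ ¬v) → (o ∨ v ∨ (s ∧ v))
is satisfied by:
  {o: True, v: True}
  {o: True, v: False}
  {v: True, o: False}


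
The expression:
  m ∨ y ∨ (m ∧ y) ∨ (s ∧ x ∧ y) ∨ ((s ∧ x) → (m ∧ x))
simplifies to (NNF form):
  m ∨ y ∨ ¬s ∨ ¬x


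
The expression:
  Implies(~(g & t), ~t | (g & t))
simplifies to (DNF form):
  g | ~t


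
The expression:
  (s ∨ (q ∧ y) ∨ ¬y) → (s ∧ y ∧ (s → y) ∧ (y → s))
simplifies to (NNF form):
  y ∧ (s ∨ ¬q)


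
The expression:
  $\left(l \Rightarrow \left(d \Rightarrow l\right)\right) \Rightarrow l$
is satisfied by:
  {l: True}


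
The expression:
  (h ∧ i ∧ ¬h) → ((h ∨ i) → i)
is always true.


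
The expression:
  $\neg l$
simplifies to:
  $\neg l$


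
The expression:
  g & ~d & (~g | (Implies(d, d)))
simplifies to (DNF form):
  g & ~d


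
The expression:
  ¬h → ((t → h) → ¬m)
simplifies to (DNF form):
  h ∨ t ∨ ¬m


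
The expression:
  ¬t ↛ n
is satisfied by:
  {n: False, t: False}


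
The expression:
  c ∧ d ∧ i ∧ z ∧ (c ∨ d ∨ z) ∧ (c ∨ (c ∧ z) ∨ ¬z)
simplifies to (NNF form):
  c ∧ d ∧ i ∧ z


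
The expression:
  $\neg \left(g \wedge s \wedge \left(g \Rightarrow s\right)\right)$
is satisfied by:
  {s: False, g: False}
  {g: True, s: False}
  {s: True, g: False}


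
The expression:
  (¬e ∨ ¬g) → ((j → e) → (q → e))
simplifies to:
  e ∨ j ∨ ¬q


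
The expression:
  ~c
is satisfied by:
  {c: False}


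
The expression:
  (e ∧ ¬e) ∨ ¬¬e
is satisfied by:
  {e: True}


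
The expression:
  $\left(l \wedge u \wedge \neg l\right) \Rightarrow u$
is always true.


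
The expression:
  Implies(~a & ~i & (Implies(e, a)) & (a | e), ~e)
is always true.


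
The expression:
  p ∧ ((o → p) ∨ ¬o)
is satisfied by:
  {p: True}


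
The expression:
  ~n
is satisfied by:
  {n: False}


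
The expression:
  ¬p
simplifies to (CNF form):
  ¬p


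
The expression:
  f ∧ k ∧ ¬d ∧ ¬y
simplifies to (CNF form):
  f ∧ k ∧ ¬d ∧ ¬y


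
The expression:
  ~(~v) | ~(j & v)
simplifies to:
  True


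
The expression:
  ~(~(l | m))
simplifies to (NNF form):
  l | m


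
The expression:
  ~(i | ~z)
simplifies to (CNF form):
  z & ~i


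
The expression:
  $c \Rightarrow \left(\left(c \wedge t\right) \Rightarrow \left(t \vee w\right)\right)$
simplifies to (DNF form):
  $\text{True}$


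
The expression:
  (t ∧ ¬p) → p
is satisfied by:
  {p: True, t: False}
  {t: False, p: False}
  {t: True, p: True}


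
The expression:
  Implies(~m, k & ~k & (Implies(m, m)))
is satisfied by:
  {m: True}


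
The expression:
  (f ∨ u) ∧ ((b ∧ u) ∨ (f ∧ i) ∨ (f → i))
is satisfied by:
  {u: True, i: True, b: True, f: False}
  {u: True, i: True, b: False, f: False}
  {u: True, b: True, i: False, f: False}
  {u: True, b: False, i: False, f: False}
  {u: True, f: True, i: True, b: True}
  {u: True, f: True, i: True, b: False}
  {u: True, f: True, i: False, b: True}
  {f: True, i: True, b: True, u: False}
  {f: True, i: True, b: False, u: False}


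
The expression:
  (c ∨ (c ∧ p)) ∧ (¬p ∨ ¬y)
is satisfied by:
  {c: True, p: False, y: False}
  {c: True, y: True, p: False}
  {c: True, p: True, y: False}


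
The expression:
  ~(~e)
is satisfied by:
  {e: True}


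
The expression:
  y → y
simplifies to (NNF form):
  True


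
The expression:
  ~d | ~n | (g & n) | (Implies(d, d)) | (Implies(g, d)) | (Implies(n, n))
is always true.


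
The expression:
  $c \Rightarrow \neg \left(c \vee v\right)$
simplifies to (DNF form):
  $\neg c$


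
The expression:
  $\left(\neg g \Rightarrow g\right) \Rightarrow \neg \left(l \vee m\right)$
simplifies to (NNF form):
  $\left(\neg l \wedge \neg m\right) \vee \neg g$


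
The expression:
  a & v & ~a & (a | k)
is never true.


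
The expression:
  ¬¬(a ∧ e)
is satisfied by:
  {a: True, e: True}


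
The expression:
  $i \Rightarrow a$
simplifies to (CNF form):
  $a \vee \neg i$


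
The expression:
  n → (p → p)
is always true.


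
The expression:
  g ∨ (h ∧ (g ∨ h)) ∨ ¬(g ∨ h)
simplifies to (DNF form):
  True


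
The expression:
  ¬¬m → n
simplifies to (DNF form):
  n ∨ ¬m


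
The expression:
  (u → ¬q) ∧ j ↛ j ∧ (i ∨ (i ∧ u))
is never true.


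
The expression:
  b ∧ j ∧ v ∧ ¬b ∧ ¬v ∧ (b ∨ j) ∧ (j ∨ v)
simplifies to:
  False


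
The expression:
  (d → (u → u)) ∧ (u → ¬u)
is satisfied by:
  {u: False}


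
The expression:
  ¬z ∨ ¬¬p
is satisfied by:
  {p: True, z: False}
  {z: False, p: False}
  {z: True, p: True}


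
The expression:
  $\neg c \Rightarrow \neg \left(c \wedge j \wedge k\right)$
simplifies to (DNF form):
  $\text{True}$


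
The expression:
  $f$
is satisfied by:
  {f: True}


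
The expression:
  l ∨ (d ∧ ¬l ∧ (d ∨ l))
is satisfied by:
  {d: True, l: True}
  {d: True, l: False}
  {l: True, d: False}


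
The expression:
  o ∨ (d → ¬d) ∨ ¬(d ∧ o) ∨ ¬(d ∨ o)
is always true.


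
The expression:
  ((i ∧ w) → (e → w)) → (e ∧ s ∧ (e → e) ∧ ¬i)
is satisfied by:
  {e: True, s: True, i: False}


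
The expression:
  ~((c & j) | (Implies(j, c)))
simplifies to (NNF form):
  j & ~c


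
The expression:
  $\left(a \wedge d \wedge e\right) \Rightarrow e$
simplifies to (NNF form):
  $\text{True}$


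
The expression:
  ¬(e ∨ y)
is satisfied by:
  {e: False, y: False}


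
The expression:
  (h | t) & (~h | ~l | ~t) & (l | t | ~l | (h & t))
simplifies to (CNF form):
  (h | t) & (t | ~t) & (h | t | ~h) & (h | t | ~l) & (h | ~h | ~l) & (t | ~h | ~t) & (t | ~l | ~t) & (~h | ~l | ~t)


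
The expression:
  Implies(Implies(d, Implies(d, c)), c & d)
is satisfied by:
  {d: True}


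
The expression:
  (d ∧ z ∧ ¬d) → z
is always true.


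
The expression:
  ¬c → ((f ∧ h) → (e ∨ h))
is always true.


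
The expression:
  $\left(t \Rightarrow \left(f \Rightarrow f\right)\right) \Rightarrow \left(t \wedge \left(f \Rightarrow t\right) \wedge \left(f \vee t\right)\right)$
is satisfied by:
  {t: True}


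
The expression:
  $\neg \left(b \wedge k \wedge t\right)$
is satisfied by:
  {k: False, t: False, b: False}
  {b: True, k: False, t: False}
  {t: True, k: False, b: False}
  {b: True, t: True, k: False}
  {k: True, b: False, t: False}
  {b: True, k: True, t: False}
  {t: True, k: True, b: False}


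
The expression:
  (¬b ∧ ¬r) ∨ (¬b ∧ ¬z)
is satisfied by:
  {z: False, b: False, r: False}
  {r: True, z: False, b: False}
  {z: True, r: False, b: False}


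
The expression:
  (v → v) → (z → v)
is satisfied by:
  {v: True, z: False}
  {z: False, v: False}
  {z: True, v: True}


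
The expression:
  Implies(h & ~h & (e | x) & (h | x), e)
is always true.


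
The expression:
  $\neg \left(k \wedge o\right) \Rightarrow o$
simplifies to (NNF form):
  $o$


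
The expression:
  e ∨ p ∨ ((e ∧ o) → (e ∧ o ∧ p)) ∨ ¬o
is always true.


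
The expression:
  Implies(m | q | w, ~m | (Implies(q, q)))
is always true.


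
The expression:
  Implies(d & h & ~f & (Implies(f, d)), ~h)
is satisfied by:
  {f: True, d: False, h: False}
  {f: False, d: False, h: False}
  {h: True, f: True, d: False}
  {h: True, f: False, d: False}
  {d: True, f: True, h: False}
  {d: True, f: False, h: False}
  {d: True, h: True, f: True}


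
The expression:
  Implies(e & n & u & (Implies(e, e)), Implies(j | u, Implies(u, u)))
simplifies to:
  True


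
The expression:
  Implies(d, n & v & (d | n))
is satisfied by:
  {n: True, v: True, d: False}
  {n: True, v: False, d: False}
  {v: True, n: False, d: False}
  {n: False, v: False, d: False}
  {n: True, d: True, v: True}


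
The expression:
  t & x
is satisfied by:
  {t: True, x: True}


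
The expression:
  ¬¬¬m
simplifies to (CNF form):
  ¬m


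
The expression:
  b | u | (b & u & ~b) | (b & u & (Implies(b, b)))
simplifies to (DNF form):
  b | u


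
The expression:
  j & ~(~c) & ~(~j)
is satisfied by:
  {c: True, j: True}


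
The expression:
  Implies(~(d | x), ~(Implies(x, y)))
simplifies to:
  d | x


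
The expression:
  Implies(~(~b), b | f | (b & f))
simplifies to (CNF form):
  True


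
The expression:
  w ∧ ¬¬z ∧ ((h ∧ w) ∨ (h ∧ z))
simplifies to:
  h ∧ w ∧ z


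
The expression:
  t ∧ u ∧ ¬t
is never true.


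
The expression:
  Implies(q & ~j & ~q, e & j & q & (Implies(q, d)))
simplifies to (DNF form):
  True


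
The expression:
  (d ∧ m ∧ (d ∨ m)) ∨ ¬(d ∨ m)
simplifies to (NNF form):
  (d ∧ m) ∨ (¬d ∧ ¬m)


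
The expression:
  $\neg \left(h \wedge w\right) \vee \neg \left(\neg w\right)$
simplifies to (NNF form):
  $\text{True}$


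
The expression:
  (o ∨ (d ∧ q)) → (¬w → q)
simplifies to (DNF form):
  q ∨ w ∨ ¬o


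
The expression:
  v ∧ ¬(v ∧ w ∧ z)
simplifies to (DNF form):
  (v ∧ ¬w) ∨ (v ∧ ¬z)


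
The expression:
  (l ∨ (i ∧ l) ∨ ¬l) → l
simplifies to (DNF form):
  l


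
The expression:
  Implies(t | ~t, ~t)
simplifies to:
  ~t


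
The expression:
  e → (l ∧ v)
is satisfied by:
  {l: True, v: True, e: False}
  {l: True, v: False, e: False}
  {v: True, l: False, e: False}
  {l: False, v: False, e: False}
  {l: True, e: True, v: True}


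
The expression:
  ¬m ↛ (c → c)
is never true.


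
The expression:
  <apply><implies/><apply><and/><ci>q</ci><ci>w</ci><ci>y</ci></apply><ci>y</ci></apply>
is always true.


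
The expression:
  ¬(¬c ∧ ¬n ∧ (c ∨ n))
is always true.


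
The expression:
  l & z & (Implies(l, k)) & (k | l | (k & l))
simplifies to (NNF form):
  k & l & z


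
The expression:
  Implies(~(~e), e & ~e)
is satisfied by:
  {e: False}


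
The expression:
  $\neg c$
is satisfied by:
  {c: False}


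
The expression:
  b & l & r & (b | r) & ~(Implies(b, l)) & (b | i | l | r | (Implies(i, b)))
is never true.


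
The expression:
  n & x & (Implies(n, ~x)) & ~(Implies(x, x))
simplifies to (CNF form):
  False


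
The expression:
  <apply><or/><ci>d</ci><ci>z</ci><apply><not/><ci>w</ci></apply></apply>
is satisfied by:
  {d: True, z: True, w: False}
  {d: True, w: False, z: False}
  {z: True, w: False, d: False}
  {z: False, w: False, d: False}
  {d: True, z: True, w: True}
  {d: True, w: True, z: False}
  {z: True, w: True, d: False}


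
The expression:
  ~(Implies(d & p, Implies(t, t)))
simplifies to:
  False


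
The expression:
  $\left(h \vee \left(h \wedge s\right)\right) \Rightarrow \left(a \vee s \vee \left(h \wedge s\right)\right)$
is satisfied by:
  {a: True, s: True, h: False}
  {a: True, h: False, s: False}
  {s: True, h: False, a: False}
  {s: False, h: False, a: False}
  {a: True, s: True, h: True}
  {a: True, h: True, s: False}
  {s: True, h: True, a: False}


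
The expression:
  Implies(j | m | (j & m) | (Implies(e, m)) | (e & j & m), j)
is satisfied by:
  {e: True, j: True, m: False}
  {j: True, m: False, e: False}
  {e: True, j: True, m: True}
  {j: True, m: True, e: False}
  {e: True, m: False, j: False}


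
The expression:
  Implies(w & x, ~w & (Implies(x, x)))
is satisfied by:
  {w: False, x: False}
  {x: True, w: False}
  {w: True, x: False}


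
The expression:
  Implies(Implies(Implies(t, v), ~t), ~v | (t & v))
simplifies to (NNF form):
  t | ~v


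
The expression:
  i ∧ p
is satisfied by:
  {i: True, p: True}


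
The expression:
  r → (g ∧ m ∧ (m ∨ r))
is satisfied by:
  {m: True, g: True, r: False}
  {m: True, g: False, r: False}
  {g: True, m: False, r: False}
  {m: False, g: False, r: False}
  {r: True, m: True, g: True}


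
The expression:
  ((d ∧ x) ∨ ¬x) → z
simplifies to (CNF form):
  (x ∨ z) ∧ (z ∨ ¬d)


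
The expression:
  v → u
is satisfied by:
  {u: True, v: False}
  {v: False, u: False}
  {v: True, u: True}


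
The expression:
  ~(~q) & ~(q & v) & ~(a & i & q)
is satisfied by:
  {q: True, v: False, a: False, i: False}
  {i: True, q: True, v: False, a: False}
  {a: True, q: True, v: False, i: False}


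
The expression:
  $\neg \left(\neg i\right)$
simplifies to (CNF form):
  $i$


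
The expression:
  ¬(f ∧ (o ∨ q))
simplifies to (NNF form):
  (¬o ∧ ¬q) ∨ ¬f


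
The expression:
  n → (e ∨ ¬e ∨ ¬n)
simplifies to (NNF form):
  True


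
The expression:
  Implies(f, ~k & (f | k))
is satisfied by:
  {k: False, f: False}
  {f: True, k: False}
  {k: True, f: False}


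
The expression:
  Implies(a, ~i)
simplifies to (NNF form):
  ~a | ~i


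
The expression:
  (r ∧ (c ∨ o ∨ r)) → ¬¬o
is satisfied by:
  {o: True, r: False}
  {r: False, o: False}
  {r: True, o: True}


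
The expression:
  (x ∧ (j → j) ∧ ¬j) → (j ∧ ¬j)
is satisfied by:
  {j: True, x: False}
  {x: False, j: False}
  {x: True, j: True}


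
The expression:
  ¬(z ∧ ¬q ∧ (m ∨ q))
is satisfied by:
  {q: True, m: False, z: False}
  {m: False, z: False, q: False}
  {q: True, z: True, m: False}
  {z: True, m: False, q: False}
  {q: True, m: True, z: False}
  {m: True, q: False, z: False}
  {q: True, z: True, m: True}


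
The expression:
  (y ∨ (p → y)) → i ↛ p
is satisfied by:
  {i: True, p: False, y: False}
  {i: True, y: True, p: False}
  {i: True, p: True, y: False}
  {p: True, y: False, i: False}


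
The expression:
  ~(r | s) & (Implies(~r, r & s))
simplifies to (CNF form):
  False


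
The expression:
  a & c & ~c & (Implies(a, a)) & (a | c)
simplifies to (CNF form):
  False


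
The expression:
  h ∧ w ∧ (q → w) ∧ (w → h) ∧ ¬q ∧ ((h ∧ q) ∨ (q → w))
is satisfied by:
  {h: True, w: True, q: False}


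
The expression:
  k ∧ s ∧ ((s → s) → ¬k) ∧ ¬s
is never true.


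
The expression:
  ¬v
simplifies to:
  ¬v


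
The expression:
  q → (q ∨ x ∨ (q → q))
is always true.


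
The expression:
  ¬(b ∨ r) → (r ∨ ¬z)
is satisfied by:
  {r: True, b: True, z: False}
  {r: True, z: False, b: False}
  {b: True, z: False, r: False}
  {b: False, z: False, r: False}
  {r: True, b: True, z: True}
  {r: True, z: True, b: False}
  {b: True, z: True, r: False}


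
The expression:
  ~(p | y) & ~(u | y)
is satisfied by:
  {u: False, y: False, p: False}


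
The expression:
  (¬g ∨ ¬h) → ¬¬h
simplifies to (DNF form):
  h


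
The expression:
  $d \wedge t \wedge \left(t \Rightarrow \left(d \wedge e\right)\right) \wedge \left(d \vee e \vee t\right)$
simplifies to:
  $d \wedge e \wedge t$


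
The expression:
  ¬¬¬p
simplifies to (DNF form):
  ¬p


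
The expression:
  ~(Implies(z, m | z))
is never true.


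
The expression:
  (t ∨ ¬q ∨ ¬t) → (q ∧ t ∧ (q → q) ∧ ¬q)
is never true.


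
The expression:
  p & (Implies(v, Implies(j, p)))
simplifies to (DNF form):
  p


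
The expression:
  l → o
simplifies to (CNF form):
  o ∨ ¬l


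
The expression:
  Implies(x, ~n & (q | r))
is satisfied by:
  {q: True, r: True, x: False, n: False}
  {q: True, r: False, x: False, n: False}
  {r: True, n: False, q: False, x: False}
  {n: False, r: False, q: False, x: False}
  {n: True, q: True, r: True, x: False}
  {n: True, q: True, r: False, x: False}
  {n: True, r: True, q: False, x: False}
  {n: True, r: False, q: False, x: False}
  {x: True, q: True, r: True, n: False}
  {x: True, q: True, r: False, n: False}
  {x: True, r: True, q: False, n: False}


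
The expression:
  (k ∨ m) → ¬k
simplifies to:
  ¬k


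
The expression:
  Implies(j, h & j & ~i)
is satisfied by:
  {h: True, j: False, i: False}
  {h: False, j: False, i: False}
  {i: True, h: True, j: False}
  {i: True, h: False, j: False}
  {j: True, h: True, i: False}


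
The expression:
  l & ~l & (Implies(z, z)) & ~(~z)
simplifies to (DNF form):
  False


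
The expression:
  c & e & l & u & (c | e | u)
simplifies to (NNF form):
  c & e & l & u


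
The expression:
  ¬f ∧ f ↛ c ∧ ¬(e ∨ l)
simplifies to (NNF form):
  False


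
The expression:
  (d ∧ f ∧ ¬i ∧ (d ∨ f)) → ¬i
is always true.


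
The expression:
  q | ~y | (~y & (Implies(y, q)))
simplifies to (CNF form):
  q | ~y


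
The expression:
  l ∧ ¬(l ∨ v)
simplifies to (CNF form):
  False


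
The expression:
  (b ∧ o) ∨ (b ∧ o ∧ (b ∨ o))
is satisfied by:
  {b: True, o: True}


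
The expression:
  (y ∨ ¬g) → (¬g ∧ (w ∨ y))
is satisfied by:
  {w: True, g: False, y: False}
  {y: True, w: True, g: False}
  {y: True, w: False, g: False}
  {g: True, w: True, y: False}
  {g: True, w: False, y: False}


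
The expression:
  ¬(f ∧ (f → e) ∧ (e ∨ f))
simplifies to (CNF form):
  ¬e ∨ ¬f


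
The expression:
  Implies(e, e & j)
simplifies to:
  j | ~e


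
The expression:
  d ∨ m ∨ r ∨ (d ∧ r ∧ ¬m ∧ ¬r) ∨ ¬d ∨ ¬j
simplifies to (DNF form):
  True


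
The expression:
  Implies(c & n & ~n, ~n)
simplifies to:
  True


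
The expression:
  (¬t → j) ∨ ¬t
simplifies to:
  True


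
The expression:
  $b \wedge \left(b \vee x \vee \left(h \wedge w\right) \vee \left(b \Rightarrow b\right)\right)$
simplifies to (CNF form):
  $b$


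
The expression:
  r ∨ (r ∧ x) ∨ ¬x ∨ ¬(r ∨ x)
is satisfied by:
  {r: True, x: False}
  {x: False, r: False}
  {x: True, r: True}


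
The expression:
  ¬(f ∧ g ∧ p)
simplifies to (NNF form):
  ¬f ∨ ¬g ∨ ¬p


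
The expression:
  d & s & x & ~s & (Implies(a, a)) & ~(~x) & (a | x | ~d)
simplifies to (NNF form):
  False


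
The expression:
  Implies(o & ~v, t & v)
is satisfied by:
  {v: True, o: False}
  {o: False, v: False}
  {o: True, v: True}


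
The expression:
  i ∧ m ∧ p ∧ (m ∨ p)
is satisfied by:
  {m: True, p: True, i: True}


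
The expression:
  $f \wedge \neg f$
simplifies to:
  $\text{False}$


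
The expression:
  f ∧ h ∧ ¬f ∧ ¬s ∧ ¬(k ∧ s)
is never true.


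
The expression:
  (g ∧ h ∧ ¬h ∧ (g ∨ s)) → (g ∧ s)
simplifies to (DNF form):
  True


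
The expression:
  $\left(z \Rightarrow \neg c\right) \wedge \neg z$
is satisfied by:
  {z: False}


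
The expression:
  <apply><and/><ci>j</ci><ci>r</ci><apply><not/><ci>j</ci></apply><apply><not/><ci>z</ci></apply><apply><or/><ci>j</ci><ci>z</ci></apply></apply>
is never true.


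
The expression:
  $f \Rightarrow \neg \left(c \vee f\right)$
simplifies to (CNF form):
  $\neg f$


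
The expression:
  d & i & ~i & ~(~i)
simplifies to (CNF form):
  False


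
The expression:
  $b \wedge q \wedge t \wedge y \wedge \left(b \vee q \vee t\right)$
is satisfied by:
  {t: True, b: True, q: True, y: True}


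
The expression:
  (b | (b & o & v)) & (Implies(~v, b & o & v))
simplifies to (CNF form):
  b & v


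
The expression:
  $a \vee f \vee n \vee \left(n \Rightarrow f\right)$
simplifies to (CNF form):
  $\text{True}$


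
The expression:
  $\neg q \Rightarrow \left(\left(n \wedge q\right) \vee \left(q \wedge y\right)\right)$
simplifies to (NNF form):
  $q$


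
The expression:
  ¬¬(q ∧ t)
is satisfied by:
  {t: True, q: True}


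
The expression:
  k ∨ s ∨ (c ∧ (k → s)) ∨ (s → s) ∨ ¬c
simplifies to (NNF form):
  True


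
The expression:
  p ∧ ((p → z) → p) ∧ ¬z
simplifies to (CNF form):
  p ∧ ¬z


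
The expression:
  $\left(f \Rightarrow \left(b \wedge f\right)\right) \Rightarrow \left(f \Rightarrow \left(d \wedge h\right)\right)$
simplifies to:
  $\left(d \wedge h\right) \vee \neg b \vee \neg f$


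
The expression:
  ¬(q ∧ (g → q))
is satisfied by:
  {q: False}


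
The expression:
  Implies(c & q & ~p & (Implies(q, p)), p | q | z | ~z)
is always true.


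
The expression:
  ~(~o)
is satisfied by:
  {o: True}


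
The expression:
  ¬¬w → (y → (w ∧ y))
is always true.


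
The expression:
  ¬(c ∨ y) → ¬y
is always true.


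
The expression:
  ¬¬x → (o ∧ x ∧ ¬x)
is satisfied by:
  {x: False}


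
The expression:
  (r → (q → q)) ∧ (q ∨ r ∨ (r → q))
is always true.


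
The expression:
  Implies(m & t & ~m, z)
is always true.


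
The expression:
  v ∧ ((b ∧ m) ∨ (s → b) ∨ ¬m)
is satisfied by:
  {b: True, v: True, s: False, m: False}
  {v: True, b: False, s: False, m: False}
  {b: True, m: True, v: True, s: False}
  {m: True, v: True, b: False, s: False}
  {b: True, s: True, v: True, m: False}
  {s: True, v: True, m: False, b: False}
  {b: True, m: True, s: True, v: True}


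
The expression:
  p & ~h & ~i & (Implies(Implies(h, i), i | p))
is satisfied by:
  {p: True, i: False, h: False}


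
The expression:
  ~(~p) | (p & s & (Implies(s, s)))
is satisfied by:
  {p: True}


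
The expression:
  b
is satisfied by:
  {b: True}


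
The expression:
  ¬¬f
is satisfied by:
  {f: True}


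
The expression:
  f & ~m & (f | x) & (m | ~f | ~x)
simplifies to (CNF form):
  f & ~m & ~x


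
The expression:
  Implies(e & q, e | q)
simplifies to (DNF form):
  True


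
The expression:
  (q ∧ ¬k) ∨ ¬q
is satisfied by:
  {k: False, q: False}
  {q: True, k: False}
  {k: True, q: False}


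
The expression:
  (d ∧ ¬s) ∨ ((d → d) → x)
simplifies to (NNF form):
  x ∨ (d ∧ ¬s)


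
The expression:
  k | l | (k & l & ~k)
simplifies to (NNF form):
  k | l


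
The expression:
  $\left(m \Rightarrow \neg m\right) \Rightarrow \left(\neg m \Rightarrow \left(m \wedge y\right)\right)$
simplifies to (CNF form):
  $m$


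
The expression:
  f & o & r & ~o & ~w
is never true.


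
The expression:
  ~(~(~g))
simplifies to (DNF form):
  ~g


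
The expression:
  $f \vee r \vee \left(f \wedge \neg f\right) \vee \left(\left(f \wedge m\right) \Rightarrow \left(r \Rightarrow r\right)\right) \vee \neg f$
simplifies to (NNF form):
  $\text{True}$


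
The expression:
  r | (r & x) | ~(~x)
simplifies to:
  r | x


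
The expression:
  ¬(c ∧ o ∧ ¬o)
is always true.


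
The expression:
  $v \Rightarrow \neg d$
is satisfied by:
  {v: False, d: False}
  {d: True, v: False}
  {v: True, d: False}


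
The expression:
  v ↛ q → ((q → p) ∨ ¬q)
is always true.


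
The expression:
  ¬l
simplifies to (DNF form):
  ¬l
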